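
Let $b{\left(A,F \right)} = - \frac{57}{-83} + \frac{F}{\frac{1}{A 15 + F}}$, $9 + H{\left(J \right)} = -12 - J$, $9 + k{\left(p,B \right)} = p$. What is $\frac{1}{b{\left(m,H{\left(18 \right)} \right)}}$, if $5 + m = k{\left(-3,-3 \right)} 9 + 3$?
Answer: $\frac{83}{5467350} \approx 1.5181 \cdot 10^{-5}$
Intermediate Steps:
$k{\left(p,B \right)} = -9 + p$
$H{\left(J \right)} = -21 - J$ ($H{\left(J \right)} = -9 - \left(12 + J\right) = -21 - J$)
$m = -110$ ($m = -5 + \left(\left(-9 - 3\right) 9 + 3\right) = -5 + \left(\left(-12\right) 9 + 3\right) = -5 + \left(-108 + 3\right) = -5 - 105 = -110$)
$b{\left(A,F \right)} = \frac{57}{83} + F \left(F + 15 A\right)$ ($b{\left(A,F \right)} = \left(-57\right) \left(- \frac{1}{83}\right) + \frac{F}{\frac{1}{15 A + F}} = \frac{57}{83} + \frac{F}{\frac{1}{F + 15 A}} = \frac{57}{83} + F \left(F + 15 A\right)$)
$\frac{1}{b{\left(m,H{\left(18 \right)} \right)}} = \frac{1}{\frac{57}{83} + \left(-21 - 18\right)^{2} + 15 \left(-110\right) \left(-21 - 18\right)} = \frac{1}{\frac{57}{83} + \left(-39\right)^{2} + 15 \left(-110\right) \left(-39\right)} = \frac{1}{\frac{57}{83} + 1521 + 64350} = \frac{1}{\frac{5467350}{83}} = \frac{83}{5467350}$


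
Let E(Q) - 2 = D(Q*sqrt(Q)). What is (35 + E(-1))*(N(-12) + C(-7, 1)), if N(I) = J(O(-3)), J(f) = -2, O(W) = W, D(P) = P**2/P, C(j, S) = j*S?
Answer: -333 + 9*I ≈ -333.0 + 9.0*I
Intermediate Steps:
C(j, S) = S*j
D(P) = P
E(Q) = 2 + Q**(3/2) (E(Q) = 2 + Q*sqrt(Q) = 2 + Q**(3/2))
N(I) = -2
(35 + E(-1))*(N(-12) + C(-7, 1)) = (35 + (2 + (-1)**(3/2)))*(-2 + 1*(-7)) = (35 + (2 - I))*(-2 - 7) = (37 - I)*(-9) = -333 + 9*I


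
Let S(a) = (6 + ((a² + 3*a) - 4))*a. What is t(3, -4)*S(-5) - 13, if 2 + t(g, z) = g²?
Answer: -433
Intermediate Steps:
t(g, z) = -2 + g²
S(a) = a*(2 + a² + 3*a) (S(a) = (6 + (-4 + a² + 3*a))*a = (2 + a² + 3*a)*a = a*(2 + a² + 3*a))
t(3, -4)*S(-5) - 13 = (-2 + 3²)*(-5*(2 + (-5)² + 3*(-5))) - 13 = (-2 + 9)*(-5*(2 + 25 - 15)) - 13 = 7*(-5*12) - 13 = 7*(-60) - 13 = -420 - 13 = -433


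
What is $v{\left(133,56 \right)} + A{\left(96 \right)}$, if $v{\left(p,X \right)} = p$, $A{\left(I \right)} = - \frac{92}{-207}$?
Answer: $\frac{1201}{9} \approx 133.44$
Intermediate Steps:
$A{\left(I \right)} = \frac{4}{9}$ ($A{\left(I \right)} = \left(-92\right) \left(- \frac{1}{207}\right) = \frac{4}{9}$)
$v{\left(133,56 \right)} + A{\left(96 \right)} = 133 + \frac{4}{9} = \frac{1201}{9}$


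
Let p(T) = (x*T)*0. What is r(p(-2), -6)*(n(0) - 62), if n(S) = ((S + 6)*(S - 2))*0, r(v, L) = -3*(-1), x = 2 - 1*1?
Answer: -186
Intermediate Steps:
x = 1 (x = 2 - 1 = 1)
p(T) = 0 (p(T) = (1*T)*0 = T*0 = 0)
r(v, L) = 3
n(S) = 0 (n(S) = ((6 + S)*(-2 + S))*0 = ((-2 + S)*(6 + S))*0 = 0)
r(p(-2), -6)*(n(0) - 62) = 3*(0 - 62) = 3*(-62) = -186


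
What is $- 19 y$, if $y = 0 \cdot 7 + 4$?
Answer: $-76$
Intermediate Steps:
$y = 4$ ($y = 0 + 4 = 4$)
$- 19 y = \left(-19\right) 4 = -76$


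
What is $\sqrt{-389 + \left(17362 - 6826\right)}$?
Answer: $\sqrt{10147} \approx 100.73$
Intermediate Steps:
$\sqrt{-389 + \left(17362 - 6826\right)} = \sqrt{-389 + 10536} = \sqrt{10147}$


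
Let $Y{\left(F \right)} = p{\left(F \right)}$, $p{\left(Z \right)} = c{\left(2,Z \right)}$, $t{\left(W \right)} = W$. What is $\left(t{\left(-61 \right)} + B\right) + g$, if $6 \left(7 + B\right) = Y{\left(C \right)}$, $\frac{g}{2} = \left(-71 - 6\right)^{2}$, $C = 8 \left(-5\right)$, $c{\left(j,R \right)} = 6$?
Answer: $11791$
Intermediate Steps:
$C = -40$
$p{\left(Z \right)} = 6$
$g = 11858$ ($g = 2 \left(-71 - 6\right)^{2} = 2 \left(-77\right)^{2} = 2 \cdot 5929 = 11858$)
$Y{\left(F \right)} = 6$
$B = -6$ ($B = -7 + \frac{1}{6} \cdot 6 = -7 + 1 = -6$)
$\left(t{\left(-61 \right)} + B\right) + g = \left(-61 - 6\right) + 11858 = -67 + 11858 = 11791$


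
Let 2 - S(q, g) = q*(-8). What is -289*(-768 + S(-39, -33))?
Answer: 311542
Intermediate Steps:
S(q, g) = 2 + 8*q (S(q, g) = 2 - q*(-8) = 2 - (-8)*q = 2 + 8*q)
-289*(-768 + S(-39, -33)) = -289*(-768 + (2 + 8*(-39))) = -289*(-768 + (2 - 312)) = -289*(-768 - 310) = -289*(-1078) = 311542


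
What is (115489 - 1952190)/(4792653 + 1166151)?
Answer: -1836701/5958804 ≈ -0.30823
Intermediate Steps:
(115489 - 1952190)/(4792653 + 1166151) = -1836701/5958804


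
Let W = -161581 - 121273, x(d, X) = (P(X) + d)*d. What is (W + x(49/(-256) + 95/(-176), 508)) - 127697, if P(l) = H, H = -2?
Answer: -3255594474887/7929856 ≈ -4.1055e+5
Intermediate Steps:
P(l) = -2
x(d, X) = d*(-2 + d) (x(d, X) = (-2 + d)*d = d*(-2 + d))
W = -282854
(W + x(49/(-256) + 95/(-176), 508)) - 127697 = (-282854 + (49/(-256) + 95/(-176))*(-2 + (49/(-256) + 95/(-176)))) - 127697 = (-282854 + (49*(-1/256) + 95*(-1/176))*(-2 + (49*(-1/256) + 95*(-1/176)))) - 127697 = (-282854 + (-49/256 - 95/176)*(-2 + (-49/256 - 95/176))) - 127697 = (-282854 - 2059*(-2 - 2059/2816)/2816) - 127697 = (-282854 - 2059/2816*(-7691/2816)) - 127697 = (-282854 + 15835769/7929856) - 127697 = -2242975653255/7929856 - 127697 = -3255594474887/7929856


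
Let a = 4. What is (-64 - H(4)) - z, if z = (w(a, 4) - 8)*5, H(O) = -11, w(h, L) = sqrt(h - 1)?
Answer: -13 - 5*sqrt(3) ≈ -21.660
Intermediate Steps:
w(h, L) = sqrt(-1 + h)
z = -40 + 5*sqrt(3) (z = (sqrt(-1 + 4) - 8)*5 = (sqrt(3) - 8)*5 = (-8 + sqrt(3))*5 = -40 + 5*sqrt(3) ≈ -31.340)
(-64 - H(4)) - z = (-64 - 1*(-11)) - (-40 + 5*sqrt(3)) = (-64 + 11) + (40 - 5*sqrt(3)) = -53 + (40 - 5*sqrt(3)) = -13 - 5*sqrt(3)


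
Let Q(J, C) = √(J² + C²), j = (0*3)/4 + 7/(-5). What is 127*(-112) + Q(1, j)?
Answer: -14224 + √74/5 ≈ -14222.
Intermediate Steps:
j = -7/5 (j = 0*(¼) + 7*(-⅕) = 0 - 7/5 = -7/5 ≈ -1.4000)
Q(J, C) = √(C² + J²)
127*(-112) + Q(1, j) = 127*(-112) + √((-7/5)² + 1²) = -14224 + √(49/25 + 1) = -14224 + √(74/25) = -14224 + √74/5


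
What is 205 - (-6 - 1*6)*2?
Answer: 229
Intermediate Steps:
205 - (-6 - 1*6)*2 = 205 - (-6 - 6)*2 = 205 - (-12)*2 = 205 - 1*(-24) = 205 + 24 = 229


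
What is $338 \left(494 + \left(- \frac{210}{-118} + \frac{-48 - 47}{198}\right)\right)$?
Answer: $\frac{977849717}{5841} \approx 1.6741 \cdot 10^{5}$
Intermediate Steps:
$338 \left(494 + \left(- \frac{210}{-118} + \frac{-48 - 47}{198}\right)\right) = 338 \left(494 - - \frac{15185}{11682}\right) = 338 \left(494 + \left(\frac{105}{59} - \frac{95}{198}\right)\right) = 338 \left(494 + \frac{15185}{11682}\right) = 338 \cdot \frac{5786093}{11682} = \frac{977849717}{5841}$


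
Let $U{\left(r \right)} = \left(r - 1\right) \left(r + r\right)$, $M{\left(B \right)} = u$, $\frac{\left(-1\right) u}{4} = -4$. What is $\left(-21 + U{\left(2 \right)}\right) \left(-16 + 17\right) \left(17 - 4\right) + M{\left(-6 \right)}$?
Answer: $-205$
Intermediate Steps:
$u = 16$ ($u = \left(-4\right) \left(-4\right) = 16$)
$M{\left(B \right)} = 16$
$U{\left(r \right)} = 2 r \left(-1 + r\right)$ ($U{\left(r \right)} = \left(-1 + r\right) 2 r = 2 r \left(-1 + r\right)$)
$\left(-21 + U{\left(2 \right)}\right) \left(-16 + 17\right) \left(17 - 4\right) + M{\left(-6 \right)} = \left(-21 + 2 \cdot 2 \left(-1 + 2\right)\right) \left(-16 + 17\right) \left(17 - 4\right) + 16 = \left(-21 + 2 \cdot 2 \cdot 1\right) 1 \left(17 - 4\right) + 16 = \left(-21 + 4\right) 1 \cdot 13 + 16 = \left(-17\right) 1 \cdot 13 + 16 = \left(-17\right) 13 + 16 = -221 + 16 = -205$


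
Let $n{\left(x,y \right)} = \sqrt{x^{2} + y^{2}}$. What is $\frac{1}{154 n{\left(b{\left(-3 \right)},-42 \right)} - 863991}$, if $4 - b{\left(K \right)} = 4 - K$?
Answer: $- \frac{95999}{82937599957} - \frac{154 \sqrt{197}}{248812799871} \approx -1.1662 \cdot 10^{-6}$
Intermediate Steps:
$b{\left(K \right)} = K$ ($b{\left(K \right)} = 4 - \left(4 - K\right) = 4 + \left(-4 + K\right) = K$)
$\frac{1}{154 n{\left(b{\left(-3 \right)},-42 \right)} - 863991} = \frac{1}{154 \sqrt{\left(-3\right)^{2} + \left(-42\right)^{2}} - 863991} = \frac{1}{154 \sqrt{9 + 1764} - 863991} = \frac{1}{154 \sqrt{1773} - 863991} = \frac{1}{154 \cdot 3 \sqrt{197} - 863991} = \frac{1}{462 \sqrt{197} - 863991} = \frac{1}{-863991 + 462 \sqrt{197}}$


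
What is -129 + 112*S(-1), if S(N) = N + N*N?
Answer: -129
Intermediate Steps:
S(N) = N + N²
-129 + 112*S(-1) = -129 + 112*(-(1 - 1)) = -129 + 112*(-1*0) = -129 + 112*0 = -129 + 0 = -129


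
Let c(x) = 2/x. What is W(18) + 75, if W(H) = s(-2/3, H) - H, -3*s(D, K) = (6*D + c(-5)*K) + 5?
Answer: 886/15 ≈ 59.067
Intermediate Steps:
s(D, K) = -5/3 - 2*D + 2*K/15 (s(D, K) = -((6*D + (2/(-5))*K) + 5)/3 = -((6*D + (2*(-⅕))*K) + 5)/3 = -((6*D - 2*K/5) + 5)/3 = -(5 + 6*D - 2*K/5)/3 = -5/3 - 2*D + 2*K/15)
W(H) = -⅓ - 13*H/15 (W(H) = (-5/3 - (-4)/3 + 2*H/15) - H = (-5/3 - 2*(-⅔) + 2*H/15) - H = (-5/3 + 4/3 + 2*H/15) - H = (-⅓ + 2*H/15) - H = -⅓ - 13*H/15)
W(18) + 75 = (-⅓ - 13/15*18) + 75 = (-⅓ - 78/5) + 75 = -239/15 + 75 = 886/15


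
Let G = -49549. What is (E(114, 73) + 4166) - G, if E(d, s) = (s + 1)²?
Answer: 59191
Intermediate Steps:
E(d, s) = (1 + s)²
(E(114, 73) + 4166) - G = ((1 + 73)² + 4166) - 1*(-49549) = (74² + 4166) + 49549 = (5476 + 4166) + 49549 = 9642 + 49549 = 59191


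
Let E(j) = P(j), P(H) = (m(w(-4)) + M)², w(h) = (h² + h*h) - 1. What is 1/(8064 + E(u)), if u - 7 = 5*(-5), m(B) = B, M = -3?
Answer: 1/8848 ≈ 0.00011302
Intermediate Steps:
w(h) = -1 + 2*h² (w(h) = (h² + h²) - 1 = 2*h² - 1 = -1 + 2*h²)
P(H) = 784 (P(H) = ((-1 + 2*(-4)²) - 3)² = ((-1 + 2*16) - 3)² = ((-1 + 32) - 3)² = (31 - 3)² = 28² = 784)
u = -18 (u = 7 + 5*(-5) = 7 - 25 = -18)
E(j) = 784
1/(8064 + E(u)) = 1/(8064 + 784) = 1/8848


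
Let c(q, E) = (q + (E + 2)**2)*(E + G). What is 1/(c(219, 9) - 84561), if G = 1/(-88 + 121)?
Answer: -33/2689193 ≈ -1.2271e-5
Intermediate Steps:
G = 1/33 ≈ 0.030303
c(q, E) = (1/33 + E)*(q + (2 + E)**2) (c(q, E) = (q + (E + 2)**2)*(E + 1/33) = (q + (2 + E)**2)*(1/33 + E) = (1/33 + E)*(q + (2 + E)**2))
1/(c(219, 9) - 84561) = 1/(((1/33)*219 + (2 + 9)**2/33 + 9*219 + 9*(2 + 9)**2) - 84561) = 1/((73/11 + (1/33)*11**2 + 1971 + 9*11**2) - 84561) = 1/((73/11 + (1/33)*121 + 1971 + 9*121) - 84561) = 1/((73/11 + 11/3 + 1971 + 1089) - 84561) = 1/(101320/33 - 84561) = 1/(-2689193/33) = -33/2689193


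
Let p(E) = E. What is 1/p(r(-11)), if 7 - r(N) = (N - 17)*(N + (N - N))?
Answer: -1/301 ≈ -0.0033223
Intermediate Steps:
r(N) = 7 - N*(-17 + N) (r(N) = 7 - (N - 17)*(N + (N - N)) = 7 - (-17 + N)*(N + 0) = 7 - (-17 + N)*N = 7 - N*(-17 + N))
1/p(r(-11)) = 1/(7 - 1*(-11)² + 17*(-11)) = 1/(7 - 1*121 - 187) = 1/(7 - 121 - 187) = 1/(-301) = -1/301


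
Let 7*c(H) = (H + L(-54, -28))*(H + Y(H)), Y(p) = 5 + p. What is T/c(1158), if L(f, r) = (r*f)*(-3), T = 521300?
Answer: -1824550/3920169 ≈ -0.46543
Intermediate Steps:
L(f, r) = -3*f*r (L(f, r) = (f*r)*(-3) = -3*f*r)
c(H) = (-4536 + H)*(5 + 2*H)/7 (c(H) = ((H - 3*(-54)*(-28))*(H + (5 + H)))/7 = ((H - 4536)*(5 + 2*H))/7 = ((-4536 + H)*(5 + 2*H))/7 = (-4536 + H)*(5 + 2*H)/7)
T/c(1158) = 521300/(-3240 - 9067/7*1158 + (2/7)*1158²) = 521300/(-3240 - 10499586/7 + (2/7)*1340964) = 521300/(-3240 - 10499586/7 + 2681928/7) = 521300/(-7840338/7) = 521300*(-7/7840338) = -1824550/3920169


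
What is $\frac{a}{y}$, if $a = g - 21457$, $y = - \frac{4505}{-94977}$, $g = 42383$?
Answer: $\frac{1987488702}{4505} \approx 4.4117 \cdot 10^{5}$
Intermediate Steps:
$y = \frac{4505}{94977}$ ($y = \left(-4505\right) \left(- \frac{1}{94977}\right) = \frac{4505}{94977} \approx 0.047433$)
$a = 20926$ ($a = 42383 - 21457 = 20926$)
$\frac{a}{y} = \frac{20926}{\frac{4505}{94977}} = 20926 \cdot \frac{94977}{4505} = \frac{1987488702}{4505}$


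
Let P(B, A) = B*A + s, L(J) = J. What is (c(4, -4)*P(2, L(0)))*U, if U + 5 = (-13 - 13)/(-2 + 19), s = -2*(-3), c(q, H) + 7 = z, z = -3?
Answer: 6660/17 ≈ 391.76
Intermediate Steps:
c(q, H) = -10 (c(q, H) = -7 - 3 = -10)
s = 6
P(B, A) = 6 + A*B (P(B, A) = B*A + 6 = A*B + 6 = 6 + A*B)
U = -111/17 (U = -5 + (-13 - 13)/(-2 + 19) = -5 - 26/17 = -111/17 ≈ -6.5294)
(c(4, -4)*P(2, L(0)))*U = -10*(6 + 0*2)*(-111/17) = -10*(6 + 0)*(-111/17) = -10*6*(-111/17) = -60*(-111/17) = 6660/17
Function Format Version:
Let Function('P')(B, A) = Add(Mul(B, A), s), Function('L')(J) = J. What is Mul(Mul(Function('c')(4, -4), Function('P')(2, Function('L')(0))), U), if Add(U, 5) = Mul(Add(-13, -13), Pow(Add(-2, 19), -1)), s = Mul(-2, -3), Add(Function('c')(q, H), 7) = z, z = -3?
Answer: Rational(6660, 17) ≈ 391.76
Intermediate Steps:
Function('c')(q, H) = -10 (Function('c')(q, H) = Add(-7, -3) = -10)
s = 6
Function('P')(B, A) = Add(6, Mul(A, B)) (Function('P')(B, A) = Add(Mul(B, A), 6) = Add(Mul(A, B), 6) = Add(6, Mul(A, B)))
U = Rational(-111, 17) (U = Add(-5, Mul(Add(-13, -13), Pow(Add(-2, 19), -1))) = Add(-5, Mul(-26, Pow(17, -1))) = Add(-5, Mul(-26, Rational(1, 17))) = Add(-5, Rational(-26, 17)) = Rational(-111, 17) ≈ -6.5294)
Mul(Mul(Function('c')(4, -4), Function('P')(2, Function('L')(0))), U) = Mul(Mul(-10, Add(6, Mul(0, 2))), Rational(-111, 17)) = Mul(Mul(-10, Add(6, 0)), Rational(-111, 17)) = Mul(Mul(-10, 6), Rational(-111, 17)) = Mul(-60, Rational(-111, 17)) = Rational(6660, 17)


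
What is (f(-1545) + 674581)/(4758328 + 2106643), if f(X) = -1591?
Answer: 672990/6864971 ≈ 0.098032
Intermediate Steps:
(f(-1545) + 674581)/(4758328 + 2106643) = (-1591 + 674581)/(4758328 + 2106643) = 672990/6864971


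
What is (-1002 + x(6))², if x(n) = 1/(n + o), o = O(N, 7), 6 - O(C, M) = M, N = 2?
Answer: 25090081/25 ≈ 1.0036e+6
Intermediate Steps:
O(C, M) = 6 - M
o = -1 (o = 6 - 1*7 = 6 - 7 = -1)
x(n) = 1/(-1 + n) (x(n) = 1/(n - 1) = 1/(-1 + n))
(-1002 + x(6))² = (-1002 + 1/(-1 + 6))² = (-1002 + 1/5)² = (-1002 + ⅕)² = (-5009/5)² = 25090081/25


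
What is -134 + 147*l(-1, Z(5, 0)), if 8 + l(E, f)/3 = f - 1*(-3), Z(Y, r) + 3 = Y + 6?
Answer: 1189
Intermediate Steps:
Z(Y, r) = 3 + Y (Z(Y, r) = -3 + (Y + 6) = -3 + (6 + Y) = 3 + Y)
l(E, f) = -15 + 3*f (l(E, f) = -24 + 3*(f - 1*(-3)) = -24 + 3*(f + 3) = -24 + 3*(3 + f) = -24 + (9 + 3*f) = -15 + 3*f)
-134 + 147*l(-1, Z(5, 0)) = -134 + 147*(-15 + 3*(3 + 5)) = -134 + 147*(-15 + 3*8) = -134 + 147*(-15 + 24) = -134 + 147*9 = -134 + 1323 = 1189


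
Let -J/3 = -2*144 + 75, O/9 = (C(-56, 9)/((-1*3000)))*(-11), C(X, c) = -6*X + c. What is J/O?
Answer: 14200/253 ≈ 56.126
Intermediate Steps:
C(X, c) = c - 6*X
O = 2277/200 (O = 9*(((9 - 6*(-56))/((-1*3000)))*(-11)) = 9*(((9 + 336)/(-3000))*(-11)) = 9*((345*(-1/3000))*(-11)) = 9*(-23/200*(-11)) = 9*(253/200) = 2277/200 ≈ 11.385)
J = 639 (J = -3*(-2*144 + 75) = -3*(-288 + 75) = -3*(-213) = 639)
J/O = 639/(2277/200) = 639*(200/2277) = 14200/253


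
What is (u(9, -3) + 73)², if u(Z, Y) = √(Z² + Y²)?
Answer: 5419 + 438*√10 ≈ 6804.1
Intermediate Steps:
u(Z, Y) = √(Y² + Z²)
(u(9, -3) + 73)² = (√((-3)² + 9²) + 73)² = (√(9 + 81) + 73)² = (√90 + 73)² = (3*√10 + 73)² = (73 + 3*√10)²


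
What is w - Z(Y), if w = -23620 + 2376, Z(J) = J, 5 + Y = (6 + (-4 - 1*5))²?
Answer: -21248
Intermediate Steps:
Y = 4 (Y = -5 + (6 + (-4 - 1*5))² = -5 + (6 + (-4 - 5))² = -5 + (6 - 9)² = -5 + (-3)² = -5 + 9 = 4)
w = -21244
w - Z(Y) = -21244 - 1*4 = -21244 - 4 = -21248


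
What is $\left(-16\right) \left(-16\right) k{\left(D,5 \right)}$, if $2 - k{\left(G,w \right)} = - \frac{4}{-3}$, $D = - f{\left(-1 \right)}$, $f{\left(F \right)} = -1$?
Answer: $\frac{512}{3} \approx 170.67$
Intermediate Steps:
$D = 1$ ($D = \left(-1\right) \left(-1\right) = 1$)
$k{\left(G,w \right)} = \frac{2}{3}$ ($k{\left(G,w \right)} = 2 - - \frac{4}{-3} = 2 - \left(-4\right) \left(- \frac{1}{3}\right) = 2 - \frac{4}{3} = \frac{2}{3}$)
$\left(-16\right) \left(-16\right) k{\left(D,5 \right)} = \left(-16\right) \left(-16\right) \frac{2}{3} = 256 \cdot \frac{2}{3} = \frac{512}{3}$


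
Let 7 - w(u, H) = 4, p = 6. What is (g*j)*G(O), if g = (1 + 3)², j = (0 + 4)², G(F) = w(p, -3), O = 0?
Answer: 768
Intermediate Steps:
w(u, H) = 3 (w(u, H) = 7 - 1*4 = 7 - 4 = 3)
G(F) = 3
j = 16 (j = 4² = 16)
g = 16 (g = 4² = 16)
(g*j)*G(O) = (16*16)*3 = 256*3 = 768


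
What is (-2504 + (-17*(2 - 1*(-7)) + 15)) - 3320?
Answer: -5962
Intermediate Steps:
(-2504 + (-17*(2 - 1*(-7)) + 15)) - 3320 = (-2504 + (-17*(2 + 7) + 15)) - 3320 = (-2504 + (-17*9 + 15)) - 3320 = (-2504 + (-153 + 15)) - 3320 = (-2504 - 138) - 3320 = -2642 - 3320 = -5962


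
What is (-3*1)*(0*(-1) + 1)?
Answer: -3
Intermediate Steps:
(-3*1)*(0*(-1) + 1) = -3*(0 + 1) = -3*1 = -3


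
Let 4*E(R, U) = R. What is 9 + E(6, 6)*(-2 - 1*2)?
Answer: 3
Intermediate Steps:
E(R, U) = R/4
9 + E(6, 6)*(-2 - 1*2) = 9 + ((¼)*6)*(-2 - 1*2) = 9 + 3*(-2 - 2)/2 = 9 + (3/2)*(-4) = 9 - 6 = 3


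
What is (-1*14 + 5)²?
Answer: 81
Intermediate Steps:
(-1*14 + 5)² = (-14 + 5)² = (-9)² = 81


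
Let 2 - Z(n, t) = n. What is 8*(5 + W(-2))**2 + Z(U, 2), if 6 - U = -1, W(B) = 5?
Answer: 795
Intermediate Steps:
U = 7 (U = 6 - 1*(-1) = 6 + 1 = 7)
Z(n, t) = 2 - n
8*(5 + W(-2))**2 + Z(U, 2) = 8*(5 + 5)**2 + (2 - 1*7) = 8*10**2 + (2 - 7) = 8*100 - 5 = 800 - 5 = 795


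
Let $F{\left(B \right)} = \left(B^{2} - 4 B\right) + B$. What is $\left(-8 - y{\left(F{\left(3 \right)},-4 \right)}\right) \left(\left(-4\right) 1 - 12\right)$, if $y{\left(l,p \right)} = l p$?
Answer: $128$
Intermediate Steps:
$F{\left(B \right)} = B^{2} - 3 B$
$\left(-8 - y{\left(F{\left(3 \right)},-4 \right)}\right) \left(\left(-4\right) 1 - 12\right) = \left(-8 - 3 \left(-3 + 3\right) \left(-4\right)\right) \left(\left(-4\right) 1 - 12\right) = \left(-8 - 3 \cdot 0 \left(-4\right)\right) \left(-4 - 12\right) = \left(-8 - 0 \left(-4\right)\right) \left(-16\right) = \left(-8 - 0\right) \left(-16\right) = \left(-8 + 0\right) \left(-16\right) = \left(-8\right) \left(-16\right) = 128$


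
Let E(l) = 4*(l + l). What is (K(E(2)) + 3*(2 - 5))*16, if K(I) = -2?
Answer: -176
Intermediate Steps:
E(l) = 8*l (E(l) = 4*(2*l) = 8*l)
(K(E(2)) + 3*(2 - 5))*16 = (-2 + 3*(2 - 5))*16 = (-2 + 3*(-3))*16 = (-2 - 9)*16 = -11*16 = -176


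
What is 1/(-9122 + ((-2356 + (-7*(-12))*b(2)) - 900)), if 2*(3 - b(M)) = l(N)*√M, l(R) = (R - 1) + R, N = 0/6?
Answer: -2021/24506058 - 7*√2/24506058 ≈ -8.2873e-5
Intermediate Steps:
N = 0 (N = 0*(⅙) = 0)
l(R) = -1 + 2*R (l(R) = (-1 + R) + R = -1 + 2*R)
b(M) = 3 + √M/2 (b(M) = 3 - (-1 + 2*0)*√M/2 = 3 - (-1 + 0)*√M/2 = 3 - (-1)*√M/2 = 3 + √M/2)
1/(-9122 + ((-2356 + (-7*(-12))*b(2)) - 900)) = 1/(-9122 + ((-2356 + (-7*(-12))*(3 + √2/2)) - 900)) = 1/(-9122 + ((-2356 + 84*(3 + √2/2)) - 900)) = 1/(-9122 + ((-2356 + (252 + 42*√2)) - 900)) = 1/(-9122 + ((-2104 + 42*√2) - 900)) = 1/(-9122 + (-3004 + 42*√2)) = 1/(-12126 + 42*√2)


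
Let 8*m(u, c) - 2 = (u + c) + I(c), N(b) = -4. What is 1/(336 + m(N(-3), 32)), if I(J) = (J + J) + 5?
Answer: 8/2787 ≈ 0.0028705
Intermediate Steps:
I(J) = 5 + 2*J (I(J) = 2*J + 5 = 5 + 2*J)
m(u, c) = 7/8 + u/8 + 3*c/8 (m(u, c) = ¼ + ((u + c) + (5 + 2*c))/8 = ¼ + ((c + u) + (5 + 2*c))/8 = ¼ + (5 + u + 3*c)/8 = ¼ + (5/8 + u/8 + 3*c/8) = 7/8 + u/8 + 3*c/8)
1/(336 + m(N(-3), 32)) = 1/(336 + (7/8 + (⅛)*(-4) + (3/8)*32)) = 1/(336 + (7/8 - ½ + 12)) = 1/(336 + 99/8) = 1/(2787/8) = 8/2787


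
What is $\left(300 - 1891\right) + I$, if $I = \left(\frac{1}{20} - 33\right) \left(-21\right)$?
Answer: $- \frac{17981}{20} \approx -899.05$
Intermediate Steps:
$I = \frac{13839}{20}$ ($I = \left(\frac{1}{20} - 33\right) \left(-21\right) = \left(- \frac{659}{20}\right) \left(-21\right) = \frac{13839}{20} \approx 691.95$)
$\left(300 - 1891\right) + I = \left(300 - 1891\right) + \frac{13839}{20} = -1591 + \frac{13839}{20} = - \frac{17981}{20}$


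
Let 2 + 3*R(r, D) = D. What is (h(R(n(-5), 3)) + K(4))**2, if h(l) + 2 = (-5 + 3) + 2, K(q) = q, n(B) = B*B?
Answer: 4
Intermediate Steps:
n(B) = B**2
R(r, D) = -2/3 + D/3
h(l) = -2 (h(l) = -2 + ((-5 + 3) + 2) = -2 + (-2 + 2) = -2 + 0 = -2)
(h(R(n(-5), 3)) + K(4))**2 = (-2 + 4)**2 = 2**2 = 4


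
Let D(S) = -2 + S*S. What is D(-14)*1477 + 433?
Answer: 286971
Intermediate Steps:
D(S) = -2 + S**2
D(-14)*1477 + 433 = (-2 + (-14)**2)*1477 + 433 = (-2 + 196)*1477 + 433 = 194*1477 + 433 = 286538 + 433 = 286971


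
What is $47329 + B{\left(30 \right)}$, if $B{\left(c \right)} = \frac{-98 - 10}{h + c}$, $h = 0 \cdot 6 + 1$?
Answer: $\frac{1467091}{31} \approx 47326.0$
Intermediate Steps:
$h = 1$ ($h = 0 + 1 = 1$)
$B{\left(c \right)} = - \frac{108}{1 + c}$ ($B{\left(c \right)} = \frac{-98 - 10}{1 + c} = - \frac{108}{1 + c}$)
$47329 + B{\left(30 \right)} = 47329 - \frac{108}{1 + 30} = 47329 - \frac{108}{31} = \frac{1467091}{31}$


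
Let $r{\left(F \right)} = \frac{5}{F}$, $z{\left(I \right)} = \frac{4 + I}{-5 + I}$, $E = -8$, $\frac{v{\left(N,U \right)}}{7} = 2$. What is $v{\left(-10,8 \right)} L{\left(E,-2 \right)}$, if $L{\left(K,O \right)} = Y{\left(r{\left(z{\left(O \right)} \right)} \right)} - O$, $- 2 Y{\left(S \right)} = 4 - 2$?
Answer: $14$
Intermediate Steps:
$v{\left(N,U \right)} = 14$ ($v{\left(N,U \right)} = 7 \cdot 2 = 14$)
$z{\left(I \right)} = \frac{4 + I}{-5 + I}$
$Y{\left(S \right)} = -1$ ($Y{\left(S \right)} = - \frac{4 - 2}{2} = \left(- \frac{1}{2}\right) 2 = -1$)
$L{\left(K,O \right)} = -1 - O$
$v{\left(-10,8 \right)} L{\left(E,-2 \right)} = 14 \left(-1 - -2\right) = 14 \left(-1 + 2\right) = 14 \cdot 1 = 14$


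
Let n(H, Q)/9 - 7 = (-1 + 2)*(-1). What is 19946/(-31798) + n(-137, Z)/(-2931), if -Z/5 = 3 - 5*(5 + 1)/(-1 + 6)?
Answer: -10029803/15533323 ≈ -0.64570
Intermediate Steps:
Z = 15 (Z = -5*(3 - 5*(5 + 1)/(-1 + 6)) = -5*(3 - 30/5) = -5*(3 - 5*6/5) = -5*(3 - 6) = -5*(-3) = 15)
n(H, Q) = 54 (n(H, Q) = 63 + 9*((-1 + 2)*(-1)) = 63 + 9*(1*(-1)) = 63 + 9*(-1) = 63 - 9 = 54)
19946/(-31798) + n(-137, Z)/(-2931) = 19946/(-31798) + 54/(-2931) = 19946*(-1/31798) + 54*(-1/2931) = -9973/15899 - 18/977 = -10029803/15533323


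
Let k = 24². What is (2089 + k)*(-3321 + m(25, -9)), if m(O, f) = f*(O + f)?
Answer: -9234225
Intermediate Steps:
k = 576
(2089 + k)*(-3321 + m(25, -9)) = (2089 + 576)*(-3321 - 9*(25 - 9)) = 2665*(-3321 - 9*16) = 2665*(-3321 - 144) = 2665*(-3465) = -9234225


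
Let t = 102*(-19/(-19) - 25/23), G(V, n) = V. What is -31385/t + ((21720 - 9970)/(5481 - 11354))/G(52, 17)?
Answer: 55112308145/15575196 ≈ 3538.5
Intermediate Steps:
t = -204/23 (t = 102*(-19*(-1/19) - 25*1/23) = 102*(1 - 25/23) = 102*(-2/23) = -204/23 ≈ -8.8696)
-31385/t + ((21720 - 9970)/(5481 - 11354))/G(52, 17) = -31385/(-204/23) + ((21720 - 9970)/(5481 - 11354))/52 = -31385*(-23/204) + (11750/(-5873))*(1/52) = 721855/204 + (11750*(-1/5873))*(1/52) = 721855/204 - 11750/5873*1/52 = 721855/204 - 5875/152698 = 55112308145/15575196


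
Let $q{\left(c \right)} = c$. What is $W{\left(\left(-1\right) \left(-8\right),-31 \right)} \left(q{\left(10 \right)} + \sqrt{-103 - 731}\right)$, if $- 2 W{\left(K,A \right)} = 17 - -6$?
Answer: $-115 - \frac{23 i \sqrt{834}}{2} \approx -115.0 - 332.11 i$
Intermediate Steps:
$W{\left(K,A \right)} = - \frac{23}{2}$ ($W{\left(K,A \right)} = - \frac{17 - -6}{2} = - \frac{17 + 6}{2} = \left(- \frac{1}{2}\right) 23 = - \frac{23}{2}$)
$W{\left(\left(-1\right) \left(-8\right),-31 \right)} \left(q{\left(10 \right)} + \sqrt{-103 - 731}\right) = - \frac{23 \left(10 + \sqrt{-103 - 731}\right)}{2} = - \frac{23 \left(10 + \sqrt{-834}\right)}{2} = - \frac{23 \left(10 + i \sqrt{834}\right)}{2} = -115 - \frac{23 i \sqrt{834}}{2}$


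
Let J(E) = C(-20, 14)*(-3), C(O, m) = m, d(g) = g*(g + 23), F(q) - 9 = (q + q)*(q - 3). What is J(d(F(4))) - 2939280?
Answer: -2939322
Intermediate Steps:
F(q) = 9 + 2*q*(-3 + q) (F(q) = 9 + (q + q)*(q - 3) = 9 + (2*q)*(-3 + q) = 9 + 2*q*(-3 + q))
d(g) = g*(23 + g)
J(E) = -42 (J(E) = 14*(-3) = -42)
J(d(F(4))) - 2939280 = -42 - 2939280 = -2939322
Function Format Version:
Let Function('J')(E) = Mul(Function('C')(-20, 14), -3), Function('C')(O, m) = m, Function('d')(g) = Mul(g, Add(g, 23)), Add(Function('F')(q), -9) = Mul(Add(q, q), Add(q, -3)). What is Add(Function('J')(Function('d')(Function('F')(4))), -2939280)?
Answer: -2939322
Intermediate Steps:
Function('F')(q) = Add(9, Mul(2, q, Add(-3, q))) (Function('F')(q) = Add(9, Mul(Add(q, q), Add(q, -3))) = Add(9, Mul(Mul(2, q), Add(-3, q))) = Add(9, Mul(2, q, Add(-3, q))))
Function('d')(g) = Mul(g, Add(23, g))
Function('J')(E) = -42 (Function('J')(E) = Mul(14, -3) = -42)
Add(Function('J')(Function('d')(Function('F')(4))), -2939280) = Add(-42, -2939280) = -2939322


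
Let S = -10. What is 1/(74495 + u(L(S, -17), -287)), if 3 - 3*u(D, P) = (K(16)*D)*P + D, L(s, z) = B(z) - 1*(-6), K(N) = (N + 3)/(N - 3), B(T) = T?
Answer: 39/2845504 ≈ 1.3706e-5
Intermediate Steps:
K(N) = (3 + N)/(-3 + N)
L(s, z) = 6 + z (L(s, z) = z - 1*(-6) = z + 6 = 6 + z)
u(D, P) = 1 - D/3 - 19*D*P/39 (u(D, P) = 1 - ((((3 + 16)/(-3 + 16))*D)*P + D)/3 = 1 - (((19/13)*D)*P + D)/3 = 1 - ((((1/13)*19)*D)*P + D)/3 = 1 - ((19*D/13)*P + D)/3 = 1 - (19*D*P/13 + D)/3 = 1 - (D + 19*D*P/13)/3 = 1 + (-D/3 - 19*D*P/39) = 1 - D/3 - 19*D*P/39)
1/(74495 + u(L(S, -17), -287)) = 1/(74495 + (1 - (6 - 17)/3 - 19/39*(6 - 17)*(-287))) = 1/(74495 + (1 - 1/3*(-11) - 19/39*(-11)*(-287))) = 1/(74495 + (1 + 11/3 - 59983/39)) = 1/(74495 - 59801/39) = 1/(2845504/39) = 39/2845504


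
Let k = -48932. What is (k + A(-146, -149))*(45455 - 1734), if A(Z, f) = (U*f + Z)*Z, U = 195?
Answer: 184258394494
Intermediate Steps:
A(Z, f) = Z*(Z + 195*f) (A(Z, f) = (195*f + Z)*Z = (Z + 195*f)*Z = Z*(Z + 195*f))
(k + A(-146, -149))*(45455 - 1734) = (-48932 - 146*(-146 + 195*(-149)))*(45455 - 1734) = (-48932 - 146*(-146 - 29055))*43721 = (-48932 - 146*(-29201))*43721 = (-48932 + 4263346)*43721 = 4214414*43721 = 184258394494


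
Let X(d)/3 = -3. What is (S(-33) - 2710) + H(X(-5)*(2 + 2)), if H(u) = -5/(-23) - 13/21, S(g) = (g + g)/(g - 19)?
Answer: -34021285/12558 ≈ -2709.1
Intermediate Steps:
S(g) = 2*g/(-19 + g) (S(g) = (2*g)/(-19 + g) = 2*g/(-19 + g))
X(d) = -9 (X(d) = 3*(-3) = -9)
H(u) = -194/483 (H(u) = -5*(-1/23) - 13*1/21 = 5/23 - 13/21 = -194/483)
(S(-33) - 2710) + H(X(-5)*(2 + 2)) = (2*(-33)/(-19 - 33) - 2710) - 194/483 = (2*(-33)/(-52) - 2710) - 194/483 = (2*(-33)*(-1/52) - 2710) - 194/483 = (33/26 - 2710) - 194/483 = -70427/26 - 194/483 = -34021285/12558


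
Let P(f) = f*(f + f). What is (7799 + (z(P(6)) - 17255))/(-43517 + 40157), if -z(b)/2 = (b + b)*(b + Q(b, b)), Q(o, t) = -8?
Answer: 83/10 ≈ 8.3000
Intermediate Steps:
P(f) = 2*f² (P(f) = f*(2*f) = 2*f²)
z(b) = -4*b*(-8 + b) (z(b) = -2*(b + b)*(b - 8) = -2*2*b*(-8 + b) = -4*b*(-8 + b))
(7799 + (z(P(6)) - 17255))/(-43517 + 40157) = (7799 + (4*(2*6²)*(8 - 2*6²) - 17255))/(-43517 + 40157) = (7799 + (4*(2*36)*(8 - 2*36) - 17255))/(-3360) = (7799 + (4*72*(8 - 1*72) - 17255))*(-1/3360) = (7799 + (4*72*(8 - 72) - 17255))*(-1/3360) = (7799 + (4*72*(-64) - 17255))*(-1/3360) = (7799 + (-18432 - 17255))*(-1/3360) = (7799 - 35687)*(-1/3360) = -27888*(-1/3360) = 83/10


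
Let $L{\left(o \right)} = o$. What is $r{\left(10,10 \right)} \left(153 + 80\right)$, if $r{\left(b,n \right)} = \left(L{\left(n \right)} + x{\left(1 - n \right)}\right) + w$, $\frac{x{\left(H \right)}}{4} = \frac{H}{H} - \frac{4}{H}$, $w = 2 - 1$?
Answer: $\frac{35183}{9} \approx 3909.2$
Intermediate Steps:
$w = 1$
$x{\left(H \right)} = 4 - \frac{16}{H}$ ($x{\left(H \right)} = 4 \left(\frac{H}{H} - \frac{4}{H}\right) = 4 \left(1 - \frac{4}{H}\right) = 4 - \frac{16}{H}$)
$r{\left(b,n \right)} = 5 + n - \frac{16}{1 - n}$ ($r{\left(b,n \right)} = \left(n + \left(4 - \frac{16}{1 - n}\right)\right) + 1 = \left(4 + n - \frac{16}{1 - n}\right) + 1 = 5 + n - \frac{16}{1 - n}$)
$r{\left(10,10 \right)} \left(153 + 80\right) = \frac{16 + \left(-1 + 10\right) \left(5 + 10\right)}{-1 + 10} \left(153 + 80\right) = \frac{16 + 9 \cdot 15}{9} \cdot 233 = \frac{16 + 135}{9} \cdot 233 = \frac{1}{9} \cdot 151 \cdot 233 = \frac{151}{9} \cdot 233 = \frac{35183}{9}$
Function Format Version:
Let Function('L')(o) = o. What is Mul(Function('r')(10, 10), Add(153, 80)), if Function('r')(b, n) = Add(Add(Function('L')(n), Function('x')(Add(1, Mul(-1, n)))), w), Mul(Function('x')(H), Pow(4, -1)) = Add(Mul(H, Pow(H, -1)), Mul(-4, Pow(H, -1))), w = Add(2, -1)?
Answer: Rational(35183, 9) ≈ 3909.2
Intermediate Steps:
w = 1
Function('x')(H) = Add(4, Mul(-16, Pow(H, -1))) (Function('x')(H) = Mul(4, Add(Mul(H, Pow(H, -1)), Mul(-4, Pow(H, -1)))) = Mul(4, Add(1, Mul(-4, Pow(H, -1)))) = Add(4, Mul(-16, Pow(H, -1))))
Function('r')(b, n) = Add(5, n, Mul(-16, Pow(Add(1, Mul(-1, n)), -1))) (Function('r')(b, n) = Add(Add(n, Add(4, Mul(-16, Pow(Add(1, Mul(-1, n)), -1)))), 1) = Add(Add(4, n, Mul(-16, Pow(Add(1, Mul(-1, n)), -1))), 1) = Add(5, n, Mul(-16, Pow(Add(1, Mul(-1, n)), -1))))
Mul(Function('r')(10, 10), Add(153, 80)) = Mul(Mul(Pow(Add(-1, 10), -1), Add(16, Mul(Add(-1, 10), Add(5, 10)))), Add(153, 80)) = Mul(Mul(Pow(9, -1), Add(16, Mul(9, 15))), 233) = Mul(Mul(Rational(1, 9), Add(16, 135)), 233) = Mul(Mul(Rational(1, 9), 151), 233) = Mul(Rational(151, 9), 233) = Rational(35183, 9)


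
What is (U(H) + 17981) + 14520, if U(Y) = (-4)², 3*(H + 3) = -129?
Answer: 32517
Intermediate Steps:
H = -46 (H = -3 + (⅓)*(-129) = -3 - 43 = -46)
U(Y) = 16
(U(H) + 17981) + 14520 = (16 + 17981) + 14520 = 17997 + 14520 = 32517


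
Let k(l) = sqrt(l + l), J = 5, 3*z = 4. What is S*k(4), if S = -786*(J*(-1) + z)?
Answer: 5764*sqrt(2) ≈ 8151.5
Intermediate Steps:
z = 4/3 (z = (1/3)*4 = 4/3 ≈ 1.3333)
k(l) = sqrt(2)*sqrt(l) (k(l) = sqrt(2*l) = sqrt(2)*sqrt(l))
S = 2882 (S = -786*(5*(-1) + 4/3) = -786*(-5 + 4/3) = -786*(-11/3) = 2882)
S*k(4) = 2882*(sqrt(2)*sqrt(4)) = 2882*(sqrt(2)*2) = 2882*(2*sqrt(2)) = 5764*sqrt(2)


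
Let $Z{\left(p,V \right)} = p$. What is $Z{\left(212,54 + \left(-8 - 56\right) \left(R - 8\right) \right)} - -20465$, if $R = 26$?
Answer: $20677$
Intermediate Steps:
$Z{\left(212,54 + \left(-8 - 56\right) \left(R - 8\right) \right)} - -20465 = 212 - -20465 = 212 + 20465 = 20677$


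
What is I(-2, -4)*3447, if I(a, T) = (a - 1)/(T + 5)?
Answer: -10341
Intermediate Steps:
I(a, T) = (-1 + a)/(5 + T)
I(-2, -4)*3447 = ((-1 - 2)/(5 - 4))*3447 = (-3/1)*3447 = (1*(-3))*3447 = -3*3447 = -10341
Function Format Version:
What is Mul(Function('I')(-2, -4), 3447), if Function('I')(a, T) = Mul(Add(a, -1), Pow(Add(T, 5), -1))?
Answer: -10341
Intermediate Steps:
Function('I')(a, T) = Mul(Pow(Add(5, T), -1), Add(-1, a)) (Function('I')(a, T) = Mul(Add(-1, a), Pow(Add(5, T), -1)) = Mul(Pow(Add(5, T), -1), Add(-1, a)))
Mul(Function('I')(-2, -4), 3447) = Mul(Mul(Pow(Add(5, -4), -1), Add(-1, -2)), 3447) = Mul(Mul(Pow(1, -1), -3), 3447) = Mul(Mul(1, -3), 3447) = Mul(-3, 3447) = -10341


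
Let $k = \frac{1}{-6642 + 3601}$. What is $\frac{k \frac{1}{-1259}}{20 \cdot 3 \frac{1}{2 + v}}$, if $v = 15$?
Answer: $\frac{17}{229717140} \approx 7.4004 \cdot 10^{-8}$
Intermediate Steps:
$k = - \frac{1}{3041}$ ($k = \frac{1}{-3041} = - \frac{1}{3041} \approx -0.00032884$)
$\frac{k \frac{1}{-1259}}{20 \cdot 3 \frac{1}{2 + v}} = \frac{\left(- \frac{1}{3041}\right) \frac{1}{-1259}}{20 \cdot 3 \frac{1}{2 + 15}} = \frac{\left(- \frac{1}{3041}\right) \left(- \frac{1}{1259}\right)}{60 \cdot \frac{1}{17}} = \frac{1}{3828619 \cdot 60 \cdot \frac{1}{17}} = \frac{1}{3828619 \cdot \frac{60}{17}} = \frac{1}{3828619} \cdot \frac{17}{60} = \frac{17}{229717140}$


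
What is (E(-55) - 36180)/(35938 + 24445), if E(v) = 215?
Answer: -35965/60383 ≈ -0.59561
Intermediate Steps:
(E(-55) - 36180)/(35938 + 24445) = (215 - 36180)/(35938 + 24445) = -35965/60383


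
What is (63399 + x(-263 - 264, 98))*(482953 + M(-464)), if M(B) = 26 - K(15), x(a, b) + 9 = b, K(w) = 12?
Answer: 30662608896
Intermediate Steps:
x(a, b) = -9 + b
M(B) = 14 (M(B) = 26 - 1*12 = 26 - 12 = 14)
(63399 + x(-263 - 264, 98))*(482953 + M(-464)) = (63399 + (-9 + 98))*(482953 + 14) = (63399 + 89)*482967 = 63488*482967 = 30662608896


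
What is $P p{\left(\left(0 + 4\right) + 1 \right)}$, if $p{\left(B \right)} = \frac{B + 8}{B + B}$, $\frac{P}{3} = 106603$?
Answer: $\frac{4157517}{10} \approx 4.1575 \cdot 10^{5}$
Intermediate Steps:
$P = 319809$ ($P = 3 \cdot 106603 = 319809$)
$p{\left(B \right)} = \frac{8 + B}{2 B}$
$P p{\left(\left(0 + 4\right) + 1 \right)} = 319809 \frac{8 + \left(\left(0 + 4\right) + 1\right)}{2 \left(\left(0 + 4\right) + 1\right)} = 319809 \frac{8 + \left(4 + 1\right)}{2 \left(4 + 1\right)} = 319809 \frac{8 + 5}{2 \cdot 5} = 319809 \cdot \frac{1}{2} \cdot \frac{1}{5} \cdot 13 = 319809 \cdot \frac{13}{10} = \frac{4157517}{10}$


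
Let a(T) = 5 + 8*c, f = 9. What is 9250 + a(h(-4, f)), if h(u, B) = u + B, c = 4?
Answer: 9287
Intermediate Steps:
h(u, B) = B + u
a(T) = 37 (a(T) = 5 + 8*4 = 5 + 32 = 37)
9250 + a(h(-4, f)) = 9250 + 37 = 9287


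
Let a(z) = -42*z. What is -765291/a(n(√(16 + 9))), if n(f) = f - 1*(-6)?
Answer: 255097/154 ≈ 1656.5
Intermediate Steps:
n(f) = 6 + f (n(f) = f + 6 = 6 + f)
-765291/a(n(√(16 + 9))) = -765291*(-1/(42*(6 + √(16 + 9)))) = -765291*(-1/(42*(6 + √25))) = -765291*(-1/(42*(6 + 5))) = -765291/((-42*11)) = -765291/(-462) = -765291*(-1/462) = 255097/154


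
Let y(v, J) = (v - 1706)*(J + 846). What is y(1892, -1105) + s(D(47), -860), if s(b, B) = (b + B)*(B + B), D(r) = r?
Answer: 1350186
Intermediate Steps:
y(v, J) = (-1706 + v)*(846 + J)
s(b, B) = 2*B*(B + b) (s(b, B) = (B + b)*(2*B) = 2*B*(B + b))
y(1892, -1105) + s(D(47), -860) = (-1443276 - 1706*(-1105) + 846*1892 - 1105*1892) + 2*(-860)*(-860 + 47) = (-1443276 + 1885130 + 1600632 - 2090660) + 2*(-860)*(-813) = -48174 + 1398360 = 1350186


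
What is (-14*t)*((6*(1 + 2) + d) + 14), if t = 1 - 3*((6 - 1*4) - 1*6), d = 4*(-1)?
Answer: -5096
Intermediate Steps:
d = -4
t = 13 (t = 1 - 3*((6 - 4) - 6) = 1 - 3*(2 - 6) = 1 - 3*(-4) = 1 + 12 = 13)
(-14*t)*((6*(1 + 2) + d) + 14) = (-14*13)*((6*(1 + 2) - 4) + 14) = -182*((6*3 - 4) + 14) = -182*((18 - 4) + 14) = -182*(14 + 14) = -182*28 = -5096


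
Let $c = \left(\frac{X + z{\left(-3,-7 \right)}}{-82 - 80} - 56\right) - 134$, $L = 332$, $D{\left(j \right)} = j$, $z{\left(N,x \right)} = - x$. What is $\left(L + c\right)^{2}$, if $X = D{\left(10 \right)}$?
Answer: $\frac{528402169}{26244} \approx 20134.0$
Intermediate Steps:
$X = 10$
$c = - \frac{30797}{162}$ ($c = \left(\frac{10 - -7}{-82 - 80} - 56\right) - 134 = \left(\frac{10 + 7}{-162} - 56\right) - 134 = \left(17 \left(- \frac{1}{162}\right) - 56\right) - 134 = \left(- \frac{17}{162} - 56\right) - 134 = - \frac{9089}{162} - 134 = - \frac{30797}{162} \approx -190.1$)
$\left(L + c\right)^{2} = \left(332 - \frac{30797}{162}\right)^{2} = \left(\frac{22987}{162}\right)^{2} = \frac{528402169}{26244}$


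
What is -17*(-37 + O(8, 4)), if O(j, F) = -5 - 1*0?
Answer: 714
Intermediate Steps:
O(j, F) = -5 (O(j, F) = -5 + 0 = -5)
-17*(-37 + O(8, 4)) = -17*(-37 - 5) = -17*(-42) = 714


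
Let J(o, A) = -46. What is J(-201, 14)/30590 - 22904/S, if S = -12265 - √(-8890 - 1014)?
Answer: 26665676753/14291812255 - 13088*I*√619/21491447 ≈ 1.8658 - 0.015151*I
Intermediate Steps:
S = -12265 - 4*I*√619 (S = -12265 - √(-9904) = -12265 - 4*I*√619 ≈ -12265.0 - 99.519*I)
J(-201, 14)/30590 - 22904/S = -46/30590 - 22904/(-12265 - 4*I*√619) = -46*1/30590 - 22904/(-12265 - 4*I*√619) = -1/665 - 22904/(-12265 - 4*I*√619)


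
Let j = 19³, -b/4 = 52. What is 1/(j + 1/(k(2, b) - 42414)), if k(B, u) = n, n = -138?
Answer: 42552/291864167 ≈ 0.00014579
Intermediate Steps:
b = -208 (b = -4*52 = -208)
k(B, u) = -138
j = 6859
1/(j + 1/(k(2, b) - 42414)) = 1/(6859 + 1/(-138 - 42414)) = 1/(6859 + 1/(-42552)) = 1/(6859 - 1/42552) = 1/(291864167/42552) = 42552/291864167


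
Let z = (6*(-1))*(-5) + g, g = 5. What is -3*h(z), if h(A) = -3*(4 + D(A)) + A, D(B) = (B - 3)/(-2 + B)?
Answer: -663/11 ≈ -60.273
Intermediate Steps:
D(B) = (-3 + B)/(-2 + B)
z = 35 (z = (6*(-1))*(-5) + 5 = -6*(-5) + 5 = 30 + 5 = 35)
h(A) = -12 + A - 3*(-3 + A)/(-2 + A) (h(A) = -3*(4 + (-3 + A)/(-2 + A)) + A = (-12 - 3*(-3 + A)/(-2 + A)) + A = -12 + A - 3*(-3 + A)/(-2 + A))
-3*h(z) = -3*(33 + 35**2 - 17*35)/(-2 + 35) = -3*(33 + 1225 - 595)/33 = -663/11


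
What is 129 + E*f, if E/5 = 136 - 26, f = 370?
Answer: 203629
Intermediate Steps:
E = 550 (E = 5*(136 - 26) = 5*110 = 550)
129 + E*f = 129 + 550*370 = 129 + 203500 = 203629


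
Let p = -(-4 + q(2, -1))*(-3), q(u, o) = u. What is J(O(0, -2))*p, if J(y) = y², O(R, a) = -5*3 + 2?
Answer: -1014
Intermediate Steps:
O(R, a) = -13 (O(R, a) = -15 + 2 = -13)
p = -6 (p = -(-4 + 2)*(-3) = -(-2)*(-3) = -1*6 = -6)
J(O(0, -2))*p = (-13)²*(-6) = 169*(-6) = -1014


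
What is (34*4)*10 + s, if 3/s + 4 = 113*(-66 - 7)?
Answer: 3741359/2751 ≈ 1360.0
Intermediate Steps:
s = -1/2751 (s = 3/(-4 + 113*(-66 - 7)) = 3/(-4 + 113*(-73)) = 3/(-4 - 8249) = 3/(-8253) = 3*(-1/8253) = -1/2751 ≈ -0.00036350)
(34*4)*10 + s = (34*4)*10 - 1/2751 = 136*10 - 1/2751 = 1360 - 1/2751 = 3741359/2751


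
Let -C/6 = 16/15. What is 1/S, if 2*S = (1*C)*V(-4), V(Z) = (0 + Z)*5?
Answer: 1/64 ≈ 0.015625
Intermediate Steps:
V(Z) = 5*Z (V(Z) = Z*5 = 5*Z)
C = -32/5 (C = -96/15 = -6*16/15 = -32/5 ≈ -6.4000)
S = 64 (S = ((1*(-32/5))*(5*(-4)))/2 = (-32/5*(-20))/2 = (½)*128 = 64)
1/S = 1/64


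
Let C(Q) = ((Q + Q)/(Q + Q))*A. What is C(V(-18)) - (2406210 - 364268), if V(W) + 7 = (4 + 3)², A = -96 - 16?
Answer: -2042054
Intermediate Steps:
A = -112
V(W) = 42 (V(W) = -7 + (4 + 3)² = -7 + 7² = -7 + 49 = 42)
C(Q) = -112 (C(Q) = ((Q + Q)/(Q + Q))*(-112) = ((2*Q)/((2*Q)))*(-112) = ((2*Q)*(1/(2*Q)))*(-112) = 1*(-112) = -112)
C(V(-18)) - (2406210 - 364268) = -112 - (2406210 - 364268) = -112 - 1*2041942 = -112 - 2041942 = -2042054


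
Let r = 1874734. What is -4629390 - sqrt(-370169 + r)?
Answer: -4629390 - sqrt(1504565) ≈ -4.6306e+6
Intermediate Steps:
-4629390 - sqrt(-370169 + r) = -4629390 - sqrt(-370169 + 1874734) = -4629390 - sqrt(1504565)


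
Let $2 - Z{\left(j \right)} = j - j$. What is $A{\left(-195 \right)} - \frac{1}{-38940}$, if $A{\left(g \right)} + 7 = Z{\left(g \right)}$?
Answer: $- \frac{194699}{38940} \approx -5.0$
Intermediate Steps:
$Z{\left(j \right)} = 2$ ($Z{\left(j \right)} = 2 - \left(j - j\right) = 2 - 0 = 2 + 0 = 2$)
$A{\left(g \right)} = -5$ ($A{\left(g \right)} = -7 + 2 = -5$)
$A{\left(-195 \right)} - \frac{1}{-38940} = -5 - \frac{1}{-38940} = -5 - - \frac{1}{38940} = -5 + \frac{1}{38940} = - \frac{194699}{38940}$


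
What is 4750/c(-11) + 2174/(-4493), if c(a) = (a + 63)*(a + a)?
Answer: -11914403/2569996 ≈ -4.6360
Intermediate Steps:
c(a) = 2*a*(63 + a) (c(a) = (63 + a)*(2*a) = 2*a*(63 + a))
4750/c(-11) + 2174/(-4493) = 4750/((2*(-11)*(63 - 11))) + 2174/(-4493) = 4750/((2*(-11)*52)) + 2174*(-1/4493) = 4750/(-1144) - 2174/4493 = 4750*(-1/1144) - 2174/4493 = -2375/572 - 2174/4493 = -11914403/2569996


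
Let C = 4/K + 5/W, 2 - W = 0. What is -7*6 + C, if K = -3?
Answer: -245/6 ≈ -40.833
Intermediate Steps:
W = 2 (W = 2 - 1*0 = 2 + 0 = 2)
C = 7/6 (C = 4/(-3) + 5/2 = 4*(-⅓) + 5*(½) = -4/3 + 5/2 = 7/6 ≈ 1.1667)
-7*6 + C = -7*6 + 7/6 = -42 + 7/6 = -245/6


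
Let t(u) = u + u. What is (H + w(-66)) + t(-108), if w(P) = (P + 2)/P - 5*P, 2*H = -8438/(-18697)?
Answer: 71075645/617001 ≈ 115.20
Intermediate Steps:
t(u) = 2*u
H = 4219/18697 (H = (-8438/(-18697))/2 = (-8438*(-1/18697))/2 = (½)*(8438/18697) = 4219/18697 ≈ 0.22565)
w(P) = -5*P + (2 + P)/P (w(P) = (2 + P)/P - 5*P = -5*P + (2 + P)/P)
(H + w(-66)) + t(-108) = (4219/18697 + (1 - 5*(-66) + 2/(-66))) + 2*(-108) = (4219/18697 + (1 + 330 + 2*(-1/66))) - 216 = (4219/18697 + (1 + 330 - 1/33)) - 216 = (4219/18697 + 10922/33) - 216 = 204347861/617001 - 216 = 71075645/617001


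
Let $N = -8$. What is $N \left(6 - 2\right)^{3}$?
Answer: $-512$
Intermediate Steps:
$N \left(6 - 2\right)^{3} = - 8 \left(6 - 2\right)^{3} = - 8 \cdot 4^{3} = \left(-8\right) 64 = -512$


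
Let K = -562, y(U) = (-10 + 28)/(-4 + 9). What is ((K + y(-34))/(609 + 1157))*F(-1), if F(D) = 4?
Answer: -5584/4415 ≈ -1.2648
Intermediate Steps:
y(U) = 18/5
((K + y(-34))/(609 + 1157))*F(-1) = ((-562 + 18/5)/(609 + 1157))*4 = -2792/5/1766*4 = -2792/5*1/1766*4 = -1396/4415*4 = -5584/4415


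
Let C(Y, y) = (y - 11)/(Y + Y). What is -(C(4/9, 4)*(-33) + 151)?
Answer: -3287/8 ≈ -410.88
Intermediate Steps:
C(Y, y) = (-11 + y)/(2*Y) (C(Y, y) = (-11 + y)/((2*Y)) = (-11 + y)*(1/(2*Y)) = (-11 + y)/(2*Y))
-(C(4/9, 4)*(-33) + 151) = -(((-11 + 4)/(2*((4/9))))*(-33) + 151) = -(((½)*(-7)/(4*(⅑)))*(-33) + 151) = -(((½)*(-7)/(4/9))*(-33) + 151) = -(((½)*(9/4)*(-7))*(-33) + 151) = -(-63/8*(-33) + 151) = -(2079/8 + 151) = -1*3287/8 = -3287/8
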